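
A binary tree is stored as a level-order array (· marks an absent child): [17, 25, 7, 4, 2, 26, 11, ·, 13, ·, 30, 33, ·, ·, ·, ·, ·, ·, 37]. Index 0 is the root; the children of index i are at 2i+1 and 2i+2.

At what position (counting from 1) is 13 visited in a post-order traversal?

Post-order visits the left subtree, then the right subtree, then the node.
At 17: go left to 25.
  At 25: go left to 4.
    At 4: no left child.
    At 4: go right to 13.
      At 13: no left child.
      At 13: go right to 37.
        37 is a leaf — visit 37.
      Visit 13.
    Visit 4.
  At 25: go right to 2.
    At 2: no left child.
    At 2: go right to 30.
      30 is a leaf — visit 30.
    Visit 2.
  Visit 25.
At 17: go right to 7.
  At 7: go left to 26.
    At 26: go left to 33.
      33 is a leaf — visit 33.
    At 26: no right child.
    Visit 26.
  At 7: go right to 11.
    11 is a leaf — visit 11.
  Visit 7.
Visit 17.
Full post-order sequence: 37, 13, 4, 30, 2, 25, 33, 26, 11, 7, 17.

2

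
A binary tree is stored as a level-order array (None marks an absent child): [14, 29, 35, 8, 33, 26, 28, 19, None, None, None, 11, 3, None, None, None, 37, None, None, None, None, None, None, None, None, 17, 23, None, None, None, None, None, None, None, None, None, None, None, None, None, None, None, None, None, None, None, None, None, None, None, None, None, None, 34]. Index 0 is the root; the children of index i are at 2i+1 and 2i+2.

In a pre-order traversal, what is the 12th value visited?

23

Pre-order visits the node, then its left subtree, then its right subtree.
Visit 14.
At 14: go left to 29.
  Visit 29.
  At 29: go left to 8.
    Visit 8.
    At 8: go left to 19.
      Visit 19.
      At 19: no left child.
      At 19: go right to 37.
        37 is a leaf — visit 37.
    At 8: no right child.
  At 29: go right to 33.
    33 is a leaf — visit 33.
At 14: go right to 35.
  Visit 35.
  At 35: go left to 26.
    Visit 26.
    At 26: go left to 11.
      11 is a leaf — visit 11.
    At 26: go right to 3.
      Visit 3.
      At 3: go left to 17.
        17 is a leaf — visit 17.
      At 3: go right to 23.
        Visit 23.
        At 23: go left to 34.
          34 is a leaf — visit 34.
        At 23: no right child.
  At 35: go right to 28.
    28 is a leaf — visit 28.
Full pre-order sequence: 14, 29, 8, 19, 37, 33, 35, 26, 11, 3, 17, 23, 34, 28.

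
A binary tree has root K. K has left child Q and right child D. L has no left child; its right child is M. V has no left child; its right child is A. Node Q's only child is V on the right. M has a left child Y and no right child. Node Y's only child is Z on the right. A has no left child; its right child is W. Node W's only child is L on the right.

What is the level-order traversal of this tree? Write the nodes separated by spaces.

Level-order visits nodes level by level from the root, left to right within each level.
Level 0: K
Level 1: Q, D
Level 2: V
Level 3: A
Level 4: W
Level 5: L
Level 6: M
Level 7: Y
Level 8: Z

K Q D V A W L M Y Z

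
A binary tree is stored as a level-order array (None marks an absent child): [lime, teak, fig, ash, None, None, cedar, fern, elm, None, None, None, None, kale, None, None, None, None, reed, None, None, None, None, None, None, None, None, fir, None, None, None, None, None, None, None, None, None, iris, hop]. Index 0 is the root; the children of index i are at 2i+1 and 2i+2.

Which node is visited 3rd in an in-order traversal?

elm

In-order visits the left subtree, then the node, then the right subtree.
At lime: go left to teak.
  At teak: go left to ash.
    At ash: go left to fern.
      fern is a leaf — visit fern.
    Visit ash.
    At ash: go right to elm.
      At elm: no left child.
      Visit elm.
      At elm: go right to reed.
        At reed: go left to iris.
          iris is a leaf — visit iris.
        Visit reed.
        At reed: go right to hop.
          hop is a leaf — visit hop.
  Visit teak.
  At teak: no right child.
Visit lime.
At lime: go right to fig.
  At fig: no left child.
  Visit fig.
  At fig: go right to cedar.
    At cedar: go left to kale.
      At kale: go left to fir.
        fir is a leaf — visit fir.
      Visit kale.
      At kale: no right child.
    Visit cedar.
    At cedar: no right child.
Full in-order sequence: fern, ash, elm, iris, reed, hop, teak, lime, fig, fir, kale, cedar.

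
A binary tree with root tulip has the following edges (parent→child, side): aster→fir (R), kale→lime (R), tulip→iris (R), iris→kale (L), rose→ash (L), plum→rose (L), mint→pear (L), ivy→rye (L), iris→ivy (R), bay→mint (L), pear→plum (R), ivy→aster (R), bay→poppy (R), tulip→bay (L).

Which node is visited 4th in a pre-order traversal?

pear

Pre-order visits the node, then its left subtree, then its right subtree.
Visit tulip.
At tulip: go left to bay.
  Visit bay.
  At bay: go left to mint.
    Visit mint.
    At mint: go left to pear.
      Visit pear.
      At pear: no left child.
      At pear: go right to plum.
        Visit plum.
        At plum: go left to rose.
          Visit rose.
          At rose: go left to ash.
            ash is a leaf — visit ash.
          At rose: no right child.
        At plum: no right child.
    At mint: no right child.
  At bay: go right to poppy.
    poppy is a leaf — visit poppy.
At tulip: go right to iris.
  Visit iris.
  At iris: go left to kale.
    Visit kale.
    At kale: no left child.
    At kale: go right to lime.
      lime is a leaf — visit lime.
  At iris: go right to ivy.
    Visit ivy.
    At ivy: go left to rye.
      rye is a leaf — visit rye.
    At ivy: go right to aster.
      Visit aster.
      At aster: no left child.
      At aster: go right to fir.
        fir is a leaf — visit fir.
Full pre-order sequence: tulip, bay, mint, pear, plum, rose, ash, poppy, iris, kale, lime, ivy, rye, aster, fir.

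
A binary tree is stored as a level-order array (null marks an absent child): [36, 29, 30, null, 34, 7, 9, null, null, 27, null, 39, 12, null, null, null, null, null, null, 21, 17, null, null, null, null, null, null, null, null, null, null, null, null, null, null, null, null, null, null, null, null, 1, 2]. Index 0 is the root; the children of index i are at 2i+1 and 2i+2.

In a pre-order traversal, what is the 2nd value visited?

Pre-order visits the node, then its left subtree, then its right subtree.
Visit 36.
At 36: go left to 29.
  Visit 29.
  At 29: no left child.
  At 29: go right to 34.
    Visit 34.
    At 34: go left to 27.
      Visit 27.
      At 27: go left to 21.
        21 is a leaf — visit 21.
      At 27: go right to 17.
        Visit 17.
        At 17: go left to 1.
          1 is a leaf — visit 1.
        At 17: go right to 2.
          2 is a leaf — visit 2.
    At 34: no right child.
At 36: go right to 30.
  Visit 30.
  At 30: go left to 7.
    Visit 7.
    At 7: go left to 39.
      39 is a leaf — visit 39.
    At 7: go right to 12.
      12 is a leaf — visit 12.
  At 30: go right to 9.
    9 is a leaf — visit 9.
Full pre-order sequence: 36, 29, 34, 27, 21, 17, 1, 2, 30, 7, 39, 12, 9.

29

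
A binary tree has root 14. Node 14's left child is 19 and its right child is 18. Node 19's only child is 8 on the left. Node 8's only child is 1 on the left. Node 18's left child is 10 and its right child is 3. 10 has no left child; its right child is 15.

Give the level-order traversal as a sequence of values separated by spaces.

Level-order visits nodes level by level from the root, left to right within each level.
Level 0: 14
Level 1: 19, 18
Level 2: 8, 10, 3
Level 3: 1, 15

14 19 18 8 10 3 1 15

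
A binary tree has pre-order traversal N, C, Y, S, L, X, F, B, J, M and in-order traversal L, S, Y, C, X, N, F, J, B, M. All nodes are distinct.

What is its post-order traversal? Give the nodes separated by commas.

The first element of pre-order is the root; it splits in-order into left and right subtrees.
Root N: left subtree has 5 nodes {L, S, Y, C, X}, right has 4 {F, J, B, M}.
  Root C: left subtree has 3 nodes {L, S, Y}, right has 1 {X}.
    Root Y: left subtree has 2 nodes {L, S}, right has 0 { }.
      Root S: left subtree has 1 node {L}, right has 0 { }.
  Root F: left subtree has 0 nodes { }, right has 3 {J, B, M}.
    Root B: left subtree has 1 node {J}, right has 1 {M}.

L, S, Y, X, C, J, M, B, F, N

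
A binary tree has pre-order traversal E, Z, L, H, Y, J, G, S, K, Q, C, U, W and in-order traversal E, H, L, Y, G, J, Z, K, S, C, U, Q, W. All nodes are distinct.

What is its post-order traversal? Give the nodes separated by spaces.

The first element of pre-order is the root; it splits in-order into left and right subtrees.
Root E: left subtree has 0 nodes { }, right has 12 {H, L, Y, G, J, Z, K, S, C, U, Q, W}.
  Root Z: left subtree has 5 nodes {H, L, Y, G, J}, right has 6 {K, S, C, U, Q, W}.
    Root L: left subtree has 1 node {H}, right has 3 {Y, G, J}.
      Root Y: left subtree has 0 nodes { }, right has 2 {G, J}.
        Root J: left subtree has 1 node {G}, right has 0 { }.
    Root S: left subtree has 1 node {K}, right has 4 {C, U, Q, W}.
      Root Q: left subtree has 2 nodes {C, U}, right has 1 {W}.
        Root C: left subtree has 0 nodes { }, right has 1 {U}.

H G J Y L K U C W Q S Z E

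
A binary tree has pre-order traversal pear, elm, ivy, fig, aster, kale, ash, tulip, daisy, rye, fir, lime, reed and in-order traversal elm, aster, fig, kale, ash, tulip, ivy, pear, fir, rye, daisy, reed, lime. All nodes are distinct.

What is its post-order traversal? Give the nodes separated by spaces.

aster tulip ash kale fig ivy elm fir rye reed lime daisy pear

The first element of pre-order is the root; it splits in-order into left and right subtrees.
Root pear: left subtree has 7 nodes {elm, aster, fig, kale, ash, tulip, ivy}, right has 5 {fir, rye, daisy, reed, lime}.
  Root elm: left subtree has 0 nodes { }, right has 6 {aster, fig, kale, ash, tulip, ivy}.
    Root ivy: left subtree has 5 nodes {aster, fig, kale, ash, tulip}, right has 0 { }.
      Root fig: left subtree has 1 node {aster}, right has 3 {kale, ash, tulip}.
        Root kale: left subtree has 0 nodes { }, right has 2 {ash, tulip}.
          Root ash: left subtree has 0 nodes { }, right has 1 {tulip}.
  Root daisy: left subtree has 2 nodes {fir, rye}, right has 2 {reed, lime}.
    Root rye: left subtree has 1 node {fir}, right has 0 { }.
    Root lime: left subtree has 1 node {reed}, right has 0 { }.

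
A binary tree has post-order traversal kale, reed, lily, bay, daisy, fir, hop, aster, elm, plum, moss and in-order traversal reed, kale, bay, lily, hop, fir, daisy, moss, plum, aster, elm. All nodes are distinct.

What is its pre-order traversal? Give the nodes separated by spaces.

The last element of post-order is the root; it splits in-order into left and right subtrees.
Root moss: left subtree has 7 nodes {reed, kale, bay, lily, hop, fir, daisy}, right has 3 {plum, aster, elm}.
  Root hop: left subtree has 4 nodes {reed, kale, bay, lily}, right has 2 {fir, daisy}.
    Root bay: left subtree has 2 nodes {reed, kale}, right has 1 {lily}.
      Root reed: left subtree has 0 nodes { }, right has 1 {kale}.
    Root fir: left subtree has 0 nodes { }, right has 1 {daisy}.
  Root plum: left subtree has 0 nodes { }, right has 2 {aster, elm}.
    Root elm: left subtree has 1 node {aster}, right has 0 { }.

moss hop bay reed kale lily fir daisy plum elm aster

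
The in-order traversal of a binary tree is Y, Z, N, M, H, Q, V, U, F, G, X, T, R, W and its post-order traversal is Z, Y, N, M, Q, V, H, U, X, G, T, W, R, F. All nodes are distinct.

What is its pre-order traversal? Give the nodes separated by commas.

F, U, H, M, N, Y, Z, V, Q, R, T, G, X, W

The last element of post-order is the root; it splits in-order into left and right subtrees.
Root F: left subtree has 8 nodes {Y, Z, N, M, H, Q, V, U}, right has 5 {G, X, T, R, W}.
  Root U: left subtree has 7 nodes {Y, Z, N, M, H, Q, V}, right has 0 { }.
    Root H: left subtree has 4 nodes {Y, Z, N, M}, right has 2 {Q, V}.
      Root M: left subtree has 3 nodes {Y, Z, N}, right has 0 { }.
        Root N: left subtree has 2 nodes {Y, Z}, right has 0 { }.
          Root Y: left subtree has 0 nodes { }, right has 1 {Z}.
      Root V: left subtree has 1 node {Q}, right has 0 { }.
  Root R: left subtree has 3 nodes {G, X, T}, right has 1 {W}.
    Root T: left subtree has 2 nodes {G, X}, right has 0 { }.
      Root G: left subtree has 0 nodes { }, right has 1 {X}.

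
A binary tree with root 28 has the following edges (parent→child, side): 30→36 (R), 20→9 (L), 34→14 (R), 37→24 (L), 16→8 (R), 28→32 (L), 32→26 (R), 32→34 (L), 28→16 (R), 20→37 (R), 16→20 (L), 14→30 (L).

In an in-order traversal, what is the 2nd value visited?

In-order visits the left subtree, then the node, then the right subtree.
At 28: go left to 32.
  At 32: go left to 34.
    At 34: no left child.
    Visit 34.
    At 34: go right to 14.
      At 14: go left to 30.
        At 30: no left child.
        Visit 30.
        At 30: go right to 36.
          36 is a leaf — visit 36.
      Visit 14.
      At 14: no right child.
  Visit 32.
  At 32: go right to 26.
    26 is a leaf — visit 26.
Visit 28.
At 28: go right to 16.
  At 16: go left to 20.
    At 20: go left to 9.
      9 is a leaf — visit 9.
    Visit 20.
    At 20: go right to 37.
      At 37: go left to 24.
        24 is a leaf — visit 24.
      Visit 37.
      At 37: no right child.
  Visit 16.
  At 16: go right to 8.
    8 is a leaf — visit 8.
Full in-order sequence: 34, 30, 36, 14, 32, 26, 28, 9, 20, 24, 37, 16, 8.

30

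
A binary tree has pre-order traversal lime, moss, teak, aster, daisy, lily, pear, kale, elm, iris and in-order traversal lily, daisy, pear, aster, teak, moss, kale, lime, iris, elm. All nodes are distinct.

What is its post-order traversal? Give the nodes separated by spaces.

The first element of pre-order is the root; it splits in-order into left and right subtrees.
Root lime: left subtree has 7 nodes {lily, daisy, pear, aster, teak, moss, kale}, right has 2 {iris, elm}.
  Root moss: left subtree has 5 nodes {lily, daisy, pear, aster, teak}, right has 1 {kale}.
    Root teak: left subtree has 4 nodes {lily, daisy, pear, aster}, right has 0 { }.
      Root aster: left subtree has 3 nodes {lily, daisy, pear}, right has 0 { }.
        Root daisy: left subtree has 1 node {lily}, right has 1 {pear}.
  Root elm: left subtree has 1 node {iris}, right has 0 { }.

lily pear daisy aster teak kale moss iris elm lime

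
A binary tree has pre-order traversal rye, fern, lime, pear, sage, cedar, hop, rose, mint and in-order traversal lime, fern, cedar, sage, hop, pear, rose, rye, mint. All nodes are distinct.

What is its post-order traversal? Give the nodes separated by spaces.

The first element of pre-order is the root; it splits in-order into left and right subtrees.
Root rye: left subtree has 7 nodes {lime, fern, cedar, sage, hop, pear, rose}, right has 1 {mint}.
  Root fern: left subtree has 1 node {lime}, right has 5 {cedar, sage, hop, pear, rose}.
    Root pear: left subtree has 3 nodes {cedar, sage, hop}, right has 1 {rose}.
      Root sage: left subtree has 1 node {cedar}, right has 1 {hop}.

lime cedar hop sage rose pear fern mint rye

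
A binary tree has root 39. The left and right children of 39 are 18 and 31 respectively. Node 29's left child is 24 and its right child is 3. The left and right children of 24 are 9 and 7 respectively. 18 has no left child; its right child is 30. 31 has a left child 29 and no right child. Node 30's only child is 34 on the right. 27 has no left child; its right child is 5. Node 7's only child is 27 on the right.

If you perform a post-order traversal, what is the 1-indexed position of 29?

Post-order visits the left subtree, then the right subtree, then the node.
At 39: go left to 18.
  At 18: no left child.
  At 18: go right to 30.
    At 30: no left child.
    At 30: go right to 34.
      34 is a leaf — visit 34.
    Visit 30.
  Visit 18.
At 39: go right to 31.
  At 31: go left to 29.
    At 29: go left to 24.
      At 24: go left to 9.
        9 is a leaf — visit 9.
      At 24: go right to 7.
        At 7: no left child.
        At 7: go right to 27.
          At 27: no left child.
          At 27: go right to 5.
            5 is a leaf — visit 5.
          Visit 27.
        Visit 7.
      Visit 24.
    At 29: go right to 3.
      3 is a leaf — visit 3.
    Visit 29.
  At 31: no right child.
  Visit 31.
Visit 39.
Full post-order sequence: 34, 30, 18, 9, 5, 27, 7, 24, 3, 29, 31, 39.

10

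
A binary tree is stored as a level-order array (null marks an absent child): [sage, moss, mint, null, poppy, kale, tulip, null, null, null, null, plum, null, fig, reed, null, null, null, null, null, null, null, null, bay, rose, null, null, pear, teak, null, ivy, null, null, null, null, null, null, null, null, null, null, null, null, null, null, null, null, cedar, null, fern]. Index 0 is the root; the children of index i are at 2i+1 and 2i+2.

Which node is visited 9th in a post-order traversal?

pear

Post-order visits the left subtree, then the right subtree, then the node.
At sage: go left to moss.
  At moss: no left child.
  At moss: go right to poppy.
    poppy is a leaf — visit poppy.
  Visit moss.
At sage: go right to mint.
  At mint: go left to kale.
    At kale: go left to plum.
      At plum: go left to bay.
        At bay: go left to cedar.
          cedar is a leaf — visit cedar.
        At bay: no right child.
        Visit bay.
      At plum: go right to rose.
        At rose: go left to fern.
          fern is a leaf — visit fern.
        At rose: no right child.
        Visit rose.
      Visit plum.
    At kale: no right child.
    Visit kale.
  At mint: go right to tulip.
    At tulip: go left to fig.
      At fig: go left to pear.
        pear is a leaf — visit pear.
      At fig: go right to teak.
        teak is a leaf — visit teak.
      Visit fig.
    At tulip: go right to reed.
      At reed: no left child.
      At reed: go right to ivy.
        ivy is a leaf — visit ivy.
      Visit reed.
    Visit tulip.
  Visit mint.
Visit sage.
Full post-order sequence: poppy, moss, cedar, bay, fern, rose, plum, kale, pear, teak, fig, ivy, reed, tulip, mint, sage.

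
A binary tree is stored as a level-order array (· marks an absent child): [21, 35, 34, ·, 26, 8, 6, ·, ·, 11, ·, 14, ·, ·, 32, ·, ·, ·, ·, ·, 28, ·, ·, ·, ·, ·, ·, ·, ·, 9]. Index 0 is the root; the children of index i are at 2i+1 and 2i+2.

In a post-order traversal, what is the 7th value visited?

Post-order visits the left subtree, then the right subtree, then the node.
At 21: go left to 35.
  At 35: no left child.
  At 35: go right to 26.
    At 26: go left to 11.
      At 11: no left child.
      At 11: go right to 28.
        28 is a leaf — visit 28.
      Visit 11.
    At 26: no right child.
    Visit 26.
  Visit 35.
At 21: go right to 34.
  At 34: go left to 8.
    At 8: go left to 14.
      14 is a leaf — visit 14.
    At 8: no right child.
    Visit 8.
  At 34: go right to 6.
    At 6: no left child.
    At 6: go right to 32.
      At 32: go left to 9.
        9 is a leaf — visit 9.
      At 32: no right child.
      Visit 32.
    Visit 6.
  Visit 34.
Visit 21.
Full post-order sequence: 28, 11, 26, 35, 14, 8, 9, 32, 6, 34, 21.

9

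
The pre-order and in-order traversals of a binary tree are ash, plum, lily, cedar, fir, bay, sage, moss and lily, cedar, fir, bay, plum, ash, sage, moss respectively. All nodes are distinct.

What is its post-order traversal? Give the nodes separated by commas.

The first element of pre-order is the root; it splits in-order into left and right subtrees.
Root ash: left subtree has 5 nodes {lily, cedar, fir, bay, plum}, right has 2 {sage, moss}.
  Root plum: left subtree has 4 nodes {lily, cedar, fir, bay}, right has 0 { }.
    Root lily: left subtree has 0 nodes { }, right has 3 {cedar, fir, bay}.
      Root cedar: left subtree has 0 nodes { }, right has 2 {fir, bay}.
        Root fir: left subtree has 0 nodes { }, right has 1 {bay}.
  Root sage: left subtree has 0 nodes { }, right has 1 {moss}.

bay, fir, cedar, lily, plum, moss, sage, ash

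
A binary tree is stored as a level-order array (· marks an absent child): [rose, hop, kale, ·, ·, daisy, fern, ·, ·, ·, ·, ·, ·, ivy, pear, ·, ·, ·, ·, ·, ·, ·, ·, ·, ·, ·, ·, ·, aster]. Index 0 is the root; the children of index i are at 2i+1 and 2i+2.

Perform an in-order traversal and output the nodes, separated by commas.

hop, rose, daisy, kale, ivy, aster, fern, pear

In-order visits the left subtree, then the node, then the right subtree.
At rose: go left to hop.
  hop is a leaf — visit hop.
Visit rose.
At rose: go right to kale.
  At kale: go left to daisy.
    daisy is a leaf — visit daisy.
  Visit kale.
  At kale: go right to fern.
    At fern: go left to ivy.
      At ivy: no left child.
      Visit ivy.
      At ivy: go right to aster.
        aster is a leaf — visit aster.
    Visit fern.
    At fern: go right to pear.
      pear is a leaf — visit pear.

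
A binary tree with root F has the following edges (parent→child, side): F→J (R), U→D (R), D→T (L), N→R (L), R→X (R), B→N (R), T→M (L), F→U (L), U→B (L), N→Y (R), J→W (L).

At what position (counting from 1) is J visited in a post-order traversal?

Post-order visits the left subtree, then the right subtree, then the node.
At F: go left to U.
  At U: go left to B.
    At B: no left child.
    At B: go right to N.
      At N: go left to R.
        At R: no left child.
        At R: go right to X.
          X is a leaf — visit X.
        Visit R.
      At N: go right to Y.
        Y is a leaf — visit Y.
      Visit N.
    Visit B.
  At U: go right to D.
    At D: go left to T.
      At T: go left to M.
        M is a leaf — visit M.
      At T: no right child.
      Visit T.
    At D: no right child.
    Visit D.
  Visit U.
At F: go right to J.
  At J: go left to W.
    W is a leaf — visit W.
  At J: no right child.
  Visit J.
Visit F.
Full post-order sequence: X, R, Y, N, B, M, T, D, U, W, J, F.

11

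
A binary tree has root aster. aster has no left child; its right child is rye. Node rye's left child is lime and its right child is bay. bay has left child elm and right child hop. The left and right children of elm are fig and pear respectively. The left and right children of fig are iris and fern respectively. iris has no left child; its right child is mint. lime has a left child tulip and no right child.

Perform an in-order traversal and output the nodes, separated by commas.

In-order visits the left subtree, then the node, then the right subtree.
At aster: no left child.
Visit aster.
At aster: go right to rye.
  At rye: go left to lime.
    At lime: go left to tulip.
      tulip is a leaf — visit tulip.
    Visit lime.
    At lime: no right child.
  Visit rye.
  At rye: go right to bay.
    At bay: go left to elm.
      At elm: go left to fig.
        At fig: go left to iris.
          At iris: no left child.
          Visit iris.
          At iris: go right to mint.
            mint is a leaf — visit mint.
        Visit fig.
        At fig: go right to fern.
          fern is a leaf — visit fern.
      Visit elm.
      At elm: go right to pear.
        pear is a leaf — visit pear.
    Visit bay.
    At bay: go right to hop.
      hop is a leaf — visit hop.

aster, tulip, lime, rye, iris, mint, fig, fern, elm, pear, bay, hop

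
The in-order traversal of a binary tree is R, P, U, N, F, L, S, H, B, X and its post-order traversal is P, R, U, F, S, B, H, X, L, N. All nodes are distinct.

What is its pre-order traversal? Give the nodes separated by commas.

N, U, R, P, L, F, X, H, S, B

The last element of post-order is the root; it splits in-order into left and right subtrees.
Root N: left subtree has 3 nodes {R, P, U}, right has 6 {F, L, S, H, B, X}.
  Root U: left subtree has 2 nodes {R, P}, right has 0 { }.
    Root R: left subtree has 0 nodes { }, right has 1 {P}.
  Root L: left subtree has 1 node {F}, right has 4 {S, H, B, X}.
    Root X: left subtree has 3 nodes {S, H, B}, right has 0 { }.
      Root H: left subtree has 1 node {S}, right has 1 {B}.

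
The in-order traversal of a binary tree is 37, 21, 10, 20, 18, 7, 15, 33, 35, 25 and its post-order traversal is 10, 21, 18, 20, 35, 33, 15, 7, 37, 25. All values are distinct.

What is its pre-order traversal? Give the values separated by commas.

25, 37, 7, 20, 21, 10, 18, 15, 33, 35

The last element of post-order is the root; it splits in-order into left and right subtrees.
Root 25: left subtree has 9 nodes {37, 21, 10, 20, 18, 7, 15, 33, 35}, right has 0 { }.
  Root 37: left subtree has 0 nodes { }, right has 8 {21, 10, 20, 18, 7, 15, 33, 35}.
    Root 7: left subtree has 4 nodes {21, 10, 20, 18}, right has 3 {15, 33, 35}.
      Root 20: left subtree has 2 nodes {21, 10}, right has 1 {18}.
        Root 21: left subtree has 0 nodes { }, right has 1 {10}.
      Root 15: left subtree has 0 nodes { }, right has 2 {33, 35}.
        Root 33: left subtree has 0 nodes { }, right has 1 {35}.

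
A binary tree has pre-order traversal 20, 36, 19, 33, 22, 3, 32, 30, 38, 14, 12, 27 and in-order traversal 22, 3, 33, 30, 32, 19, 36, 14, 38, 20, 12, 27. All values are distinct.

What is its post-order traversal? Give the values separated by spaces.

The first element of pre-order is the root; it splits in-order into left and right subtrees.
Root 20: left subtree has 9 nodes {22, 3, 33, 30, 32, 19, 36, 14, 38}, right has 2 {12, 27}.
  Root 36: left subtree has 6 nodes {22, 3, 33, 30, 32, 19}, right has 2 {14, 38}.
    Root 19: left subtree has 5 nodes {22, 3, 33, 30, 32}, right has 0 { }.
      Root 33: left subtree has 2 nodes {22, 3}, right has 2 {30, 32}.
        Root 22: left subtree has 0 nodes { }, right has 1 {3}.
        Root 32: left subtree has 1 node {30}, right has 0 { }.
    Root 38: left subtree has 1 node {14}, right has 0 { }.
  Root 12: left subtree has 0 nodes { }, right has 1 {27}.

3 22 30 32 33 19 14 38 36 27 12 20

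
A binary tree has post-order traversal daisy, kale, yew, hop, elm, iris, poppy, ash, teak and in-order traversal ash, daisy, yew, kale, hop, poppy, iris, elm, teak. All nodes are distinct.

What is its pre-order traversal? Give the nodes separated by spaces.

teak ash poppy hop yew daisy kale iris elm

The last element of post-order is the root; it splits in-order into left and right subtrees.
Root teak: left subtree has 8 nodes {ash, daisy, yew, kale, hop, poppy, iris, elm}, right has 0 { }.
  Root ash: left subtree has 0 nodes { }, right has 7 {daisy, yew, kale, hop, poppy, iris, elm}.
    Root poppy: left subtree has 4 nodes {daisy, yew, kale, hop}, right has 2 {iris, elm}.
      Root hop: left subtree has 3 nodes {daisy, yew, kale}, right has 0 { }.
        Root yew: left subtree has 1 node {daisy}, right has 1 {kale}.
      Root iris: left subtree has 0 nodes { }, right has 1 {elm}.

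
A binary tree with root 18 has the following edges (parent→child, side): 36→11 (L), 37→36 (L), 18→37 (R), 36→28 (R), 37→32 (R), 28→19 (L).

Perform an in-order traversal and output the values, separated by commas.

18, 11, 36, 19, 28, 37, 32

In-order visits the left subtree, then the node, then the right subtree.
At 18: no left child.
Visit 18.
At 18: go right to 37.
  At 37: go left to 36.
    At 36: go left to 11.
      11 is a leaf — visit 11.
    Visit 36.
    At 36: go right to 28.
      At 28: go left to 19.
        19 is a leaf — visit 19.
      Visit 28.
      At 28: no right child.
  Visit 37.
  At 37: go right to 32.
    32 is a leaf — visit 32.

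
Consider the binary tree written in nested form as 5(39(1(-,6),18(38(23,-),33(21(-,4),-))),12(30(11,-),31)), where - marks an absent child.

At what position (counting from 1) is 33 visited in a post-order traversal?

Post-order visits the left subtree, then the right subtree, then the node.
At 5: go left to 39.
  At 39: go left to 1.
    At 1: no left child.
    At 1: go right to 6.
      6 is a leaf — visit 6.
    Visit 1.
  At 39: go right to 18.
    At 18: go left to 38.
      At 38: go left to 23.
        23 is a leaf — visit 23.
      At 38: no right child.
      Visit 38.
    At 18: go right to 33.
      At 33: go left to 21.
        At 21: no left child.
        At 21: go right to 4.
          4 is a leaf — visit 4.
        Visit 21.
      At 33: no right child.
      Visit 33.
    Visit 18.
  Visit 39.
At 5: go right to 12.
  At 12: go left to 30.
    At 30: go left to 11.
      11 is a leaf — visit 11.
    At 30: no right child.
    Visit 30.
  At 12: go right to 31.
    31 is a leaf — visit 31.
  Visit 12.
Visit 5.
Full post-order sequence: 6, 1, 23, 38, 4, 21, 33, 18, 39, 11, 30, 31, 12, 5.

7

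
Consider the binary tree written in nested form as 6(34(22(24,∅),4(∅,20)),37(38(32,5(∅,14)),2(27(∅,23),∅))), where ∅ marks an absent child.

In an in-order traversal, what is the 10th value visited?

In-order visits the left subtree, then the node, then the right subtree.
At 6: go left to 34.
  At 34: go left to 22.
    At 22: go left to 24.
      24 is a leaf — visit 24.
    Visit 22.
    At 22: no right child.
  Visit 34.
  At 34: go right to 4.
    At 4: no left child.
    Visit 4.
    At 4: go right to 20.
      20 is a leaf — visit 20.
Visit 6.
At 6: go right to 37.
  At 37: go left to 38.
    At 38: go left to 32.
      32 is a leaf — visit 32.
    Visit 38.
    At 38: go right to 5.
      At 5: no left child.
      Visit 5.
      At 5: go right to 14.
        14 is a leaf — visit 14.
  Visit 37.
  At 37: go right to 2.
    At 2: go left to 27.
      At 27: no left child.
      Visit 27.
      At 27: go right to 23.
        23 is a leaf — visit 23.
    Visit 2.
    At 2: no right child.
Full in-order sequence: 24, 22, 34, 4, 20, 6, 32, 38, 5, 14, 37, 27, 23, 2.

14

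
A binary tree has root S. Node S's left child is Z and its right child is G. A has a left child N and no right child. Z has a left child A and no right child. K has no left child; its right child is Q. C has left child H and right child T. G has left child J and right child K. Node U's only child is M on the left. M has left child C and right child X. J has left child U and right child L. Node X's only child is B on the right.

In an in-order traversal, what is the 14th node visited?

G

In-order visits the left subtree, then the node, then the right subtree.
At S: go left to Z.
  At Z: go left to A.
    At A: go left to N.
      N is a leaf — visit N.
    Visit A.
    At A: no right child.
  Visit Z.
  At Z: no right child.
Visit S.
At S: go right to G.
  At G: go left to J.
    At J: go left to U.
      At U: go left to M.
        At M: go left to C.
          At C: go left to H.
            H is a leaf — visit H.
          Visit C.
          At C: go right to T.
            T is a leaf — visit T.
        Visit M.
        At M: go right to X.
          At X: no left child.
          Visit X.
          At X: go right to B.
            B is a leaf — visit B.
      Visit U.
      At U: no right child.
    Visit J.
    At J: go right to L.
      L is a leaf — visit L.
  Visit G.
  At G: go right to K.
    At K: no left child.
    Visit K.
    At K: go right to Q.
      Q is a leaf — visit Q.
Full in-order sequence: N, A, Z, S, H, C, T, M, X, B, U, J, L, G, K, Q.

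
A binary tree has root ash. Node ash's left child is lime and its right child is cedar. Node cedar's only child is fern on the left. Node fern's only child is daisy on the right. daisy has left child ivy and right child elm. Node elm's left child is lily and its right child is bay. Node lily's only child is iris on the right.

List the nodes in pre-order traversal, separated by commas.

Pre-order visits the node, then its left subtree, then its right subtree.
Visit ash.
At ash: go left to lime.
  lime is a leaf — visit lime.
At ash: go right to cedar.
  Visit cedar.
  At cedar: go left to fern.
    Visit fern.
    At fern: no left child.
    At fern: go right to daisy.
      Visit daisy.
      At daisy: go left to ivy.
        ivy is a leaf — visit ivy.
      At daisy: go right to elm.
        Visit elm.
        At elm: go left to lily.
          Visit lily.
          At lily: no left child.
          At lily: go right to iris.
            iris is a leaf — visit iris.
        At elm: go right to bay.
          bay is a leaf — visit bay.
  At cedar: no right child.

ash, lime, cedar, fern, daisy, ivy, elm, lily, iris, bay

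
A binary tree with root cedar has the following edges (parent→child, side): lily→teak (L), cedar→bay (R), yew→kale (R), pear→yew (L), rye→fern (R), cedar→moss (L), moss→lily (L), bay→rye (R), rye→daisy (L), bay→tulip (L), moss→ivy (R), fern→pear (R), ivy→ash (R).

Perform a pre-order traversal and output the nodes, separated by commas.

cedar, moss, lily, teak, ivy, ash, bay, tulip, rye, daisy, fern, pear, yew, kale

Pre-order visits the node, then its left subtree, then its right subtree.
Visit cedar.
At cedar: go left to moss.
  Visit moss.
  At moss: go left to lily.
    Visit lily.
    At lily: go left to teak.
      teak is a leaf — visit teak.
    At lily: no right child.
  At moss: go right to ivy.
    Visit ivy.
    At ivy: no left child.
    At ivy: go right to ash.
      ash is a leaf — visit ash.
At cedar: go right to bay.
  Visit bay.
  At bay: go left to tulip.
    tulip is a leaf — visit tulip.
  At bay: go right to rye.
    Visit rye.
    At rye: go left to daisy.
      daisy is a leaf — visit daisy.
    At rye: go right to fern.
      Visit fern.
      At fern: no left child.
      At fern: go right to pear.
        Visit pear.
        At pear: go left to yew.
          Visit yew.
          At yew: no left child.
          At yew: go right to kale.
            kale is a leaf — visit kale.
        At pear: no right child.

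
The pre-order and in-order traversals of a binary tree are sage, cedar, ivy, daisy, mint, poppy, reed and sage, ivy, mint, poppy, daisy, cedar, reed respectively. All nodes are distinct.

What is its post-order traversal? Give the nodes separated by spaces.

The first element of pre-order is the root; it splits in-order into left and right subtrees.
Root sage: left subtree has 0 nodes { }, right has 6 {ivy, mint, poppy, daisy, cedar, reed}.
  Root cedar: left subtree has 4 nodes {ivy, mint, poppy, daisy}, right has 1 {reed}.
    Root ivy: left subtree has 0 nodes { }, right has 3 {mint, poppy, daisy}.
      Root daisy: left subtree has 2 nodes {mint, poppy}, right has 0 { }.
        Root mint: left subtree has 0 nodes { }, right has 1 {poppy}.

poppy mint daisy ivy reed cedar sage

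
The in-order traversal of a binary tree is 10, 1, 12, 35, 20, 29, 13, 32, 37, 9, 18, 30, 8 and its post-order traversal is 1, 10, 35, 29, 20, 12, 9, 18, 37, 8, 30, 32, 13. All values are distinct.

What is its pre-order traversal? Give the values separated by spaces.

The last element of post-order is the root; it splits in-order into left and right subtrees.
Root 13: left subtree has 6 nodes {10, 1, 12, 35, 20, 29}, right has 6 {32, 37, 9, 18, 30, 8}.
  Root 12: left subtree has 2 nodes {10, 1}, right has 3 {35, 20, 29}.
    Root 10: left subtree has 0 nodes { }, right has 1 {1}.
    Root 20: left subtree has 1 node {35}, right has 1 {29}.
  Root 32: left subtree has 0 nodes { }, right has 5 {37, 9, 18, 30, 8}.
    Root 30: left subtree has 3 nodes {37, 9, 18}, right has 1 {8}.
      Root 37: left subtree has 0 nodes { }, right has 2 {9, 18}.
        Root 18: left subtree has 1 node {9}, right has 0 { }.

13 12 10 1 20 35 29 32 30 37 18 9 8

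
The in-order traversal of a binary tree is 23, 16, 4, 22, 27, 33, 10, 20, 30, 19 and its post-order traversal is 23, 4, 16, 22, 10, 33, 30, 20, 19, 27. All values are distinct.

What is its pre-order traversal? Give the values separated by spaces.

27 22 16 23 4 19 20 33 10 30

The last element of post-order is the root; it splits in-order into left and right subtrees.
Root 27: left subtree has 4 nodes {23, 16, 4, 22}, right has 5 {33, 10, 20, 30, 19}.
  Root 22: left subtree has 3 nodes {23, 16, 4}, right has 0 { }.
    Root 16: left subtree has 1 node {23}, right has 1 {4}.
  Root 19: left subtree has 4 nodes {33, 10, 20, 30}, right has 0 { }.
    Root 20: left subtree has 2 nodes {33, 10}, right has 1 {30}.
      Root 33: left subtree has 0 nodes { }, right has 1 {10}.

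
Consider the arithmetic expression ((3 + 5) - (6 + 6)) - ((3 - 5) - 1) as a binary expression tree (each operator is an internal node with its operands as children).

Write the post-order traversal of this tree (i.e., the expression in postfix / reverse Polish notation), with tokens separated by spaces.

3 5 + 6 6 + - 3 5 - 1 - -

Post-order on an expression tree gives postfix notation: for each operator, emit left operand, right operand, then the operator.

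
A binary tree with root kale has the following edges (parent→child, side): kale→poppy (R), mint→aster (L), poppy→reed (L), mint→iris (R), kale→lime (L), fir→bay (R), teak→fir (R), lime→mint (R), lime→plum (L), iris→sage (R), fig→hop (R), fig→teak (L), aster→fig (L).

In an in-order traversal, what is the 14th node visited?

In-order visits the left subtree, then the node, then the right subtree.
At kale: go left to lime.
  At lime: go left to plum.
    plum is a leaf — visit plum.
  Visit lime.
  At lime: go right to mint.
    At mint: go left to aster.
      At aster: go left to fig.
        At fig: go left to teak.
          At teak: no left child.
          Visit teak.
          At teak: go right to fir.
            At fir: no left child.
            Visit fir.
            At fir: go right to bay.
              bay is a leaf — visit bay.
        Visit fig.
        At fig: go right to hop.
          hop is a leaf — visit hop.
      Visit aster.
      At aster: no right child.
    Visit mint.
    At mint: go right to iris.
      At iris: no left child.
      Visit iris.
      At iris: go right to sage.
        sage is a leaf — visit sage.
Visit kale.
At kale: go right to poppy.
  At poppy: go left to reed.
    reed is a leaf — visit reed.
  Visit poppy.
  At poppy: no right child.
Full in-order sequence: plum, lime, teak, fir, bay, fig, hop, aster, mint, iris, sage, kale, reed, poppy.

poppy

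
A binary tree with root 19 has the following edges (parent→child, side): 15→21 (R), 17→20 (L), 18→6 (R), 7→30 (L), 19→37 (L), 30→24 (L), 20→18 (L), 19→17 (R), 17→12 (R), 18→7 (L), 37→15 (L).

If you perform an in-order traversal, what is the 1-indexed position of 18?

8

In-order visits the left subtree, then the node, then the right subtree.
At 19: go left to 37.
  At 37: go left to 15.
    At 15: no left child.
    Visit 15.
    At 15: go right to 21.
      21 is a leaf — visit 21.
  Visit 37.
  At 37: no right child.
Visit 19.
At 19: go right to 17.
  At 17: go left to 20.
    At 20: go left to 18.
      At 18: go left to 7.
        At 7: go left to 30.
          At 30: go left to 24.
            24 is a leaf — visit 24.
          Visit 30.
          At 30: no right child.
        Visit 7.
        At 7: no right child.
      Visit 18.
      At 18: go right to 6.
        6 is a leaf — visit 6.
    Visit 20.
    At 20: no right child.
  Visit 17.
  At 17: go right to 12.
    12 is a leaf — visit 12.
Full in-order sequence: 15, 21, 37, 19, 24, 30, 7, 18, 6, 20, 17, 12.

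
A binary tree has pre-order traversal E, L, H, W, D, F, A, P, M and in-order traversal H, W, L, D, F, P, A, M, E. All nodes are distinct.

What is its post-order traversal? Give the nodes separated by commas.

W, H, P, M, A, F, D, L, E

The first element of pre-order is the root; it splits in-order into left and right subtrees.
Root E: left subtree has 8 nodes {H, W, L, D, F, P, A, M}, right has 0 { }.
  Root L: left subtree has 2 nodes {H, W}, right has 5 {D, F, P, A, M}.
    Root H: left subtree has 0 nodes { }, right has 1 {W}.
    Root D: left subtree has 0 nodes { }, right has 4 {F, P, A, M}.
      Root F: left subtree has 0 nodes { }, right has 3 {P, A, M}.
        Root A: left subtree has 1 node {P}, right has 1 {M}.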